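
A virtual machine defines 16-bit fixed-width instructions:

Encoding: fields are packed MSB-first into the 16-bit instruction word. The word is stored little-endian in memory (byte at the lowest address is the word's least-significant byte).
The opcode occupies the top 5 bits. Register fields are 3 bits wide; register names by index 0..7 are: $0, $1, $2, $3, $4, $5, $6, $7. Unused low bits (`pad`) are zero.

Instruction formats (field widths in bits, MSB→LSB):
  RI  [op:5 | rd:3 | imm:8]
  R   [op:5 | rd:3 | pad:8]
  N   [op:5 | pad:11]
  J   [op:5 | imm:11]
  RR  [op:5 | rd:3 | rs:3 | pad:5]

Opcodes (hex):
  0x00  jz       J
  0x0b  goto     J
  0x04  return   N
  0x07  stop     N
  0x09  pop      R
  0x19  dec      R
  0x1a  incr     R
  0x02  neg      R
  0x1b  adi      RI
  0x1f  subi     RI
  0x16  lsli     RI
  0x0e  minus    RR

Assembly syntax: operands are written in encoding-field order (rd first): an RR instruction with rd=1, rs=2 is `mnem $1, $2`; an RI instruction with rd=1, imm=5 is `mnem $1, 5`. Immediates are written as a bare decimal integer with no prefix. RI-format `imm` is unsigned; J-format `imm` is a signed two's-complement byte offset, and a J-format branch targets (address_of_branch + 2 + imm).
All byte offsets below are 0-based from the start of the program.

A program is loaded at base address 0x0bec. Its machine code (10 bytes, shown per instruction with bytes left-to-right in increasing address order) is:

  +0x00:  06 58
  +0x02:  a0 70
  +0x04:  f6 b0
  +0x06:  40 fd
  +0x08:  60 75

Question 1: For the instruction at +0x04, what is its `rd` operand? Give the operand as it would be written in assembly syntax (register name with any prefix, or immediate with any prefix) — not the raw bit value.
$0

[04] f6 b0 → 0xb0f6
  top 5b → 0x16 → lsli [RI]
  [10:8] rd=0 = $0
  [7:0] imm=246 = 246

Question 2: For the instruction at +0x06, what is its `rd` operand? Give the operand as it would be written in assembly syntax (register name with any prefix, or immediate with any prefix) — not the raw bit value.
$5

@+06  little-endian(40 fd) = 0xfd40
  op=0xfd40>>11=0x1f ⇒ subi (RI)
  rd@[10:8]=0x5 ⇒ $5
  imm@[7:0]=0x40 ⇒ 64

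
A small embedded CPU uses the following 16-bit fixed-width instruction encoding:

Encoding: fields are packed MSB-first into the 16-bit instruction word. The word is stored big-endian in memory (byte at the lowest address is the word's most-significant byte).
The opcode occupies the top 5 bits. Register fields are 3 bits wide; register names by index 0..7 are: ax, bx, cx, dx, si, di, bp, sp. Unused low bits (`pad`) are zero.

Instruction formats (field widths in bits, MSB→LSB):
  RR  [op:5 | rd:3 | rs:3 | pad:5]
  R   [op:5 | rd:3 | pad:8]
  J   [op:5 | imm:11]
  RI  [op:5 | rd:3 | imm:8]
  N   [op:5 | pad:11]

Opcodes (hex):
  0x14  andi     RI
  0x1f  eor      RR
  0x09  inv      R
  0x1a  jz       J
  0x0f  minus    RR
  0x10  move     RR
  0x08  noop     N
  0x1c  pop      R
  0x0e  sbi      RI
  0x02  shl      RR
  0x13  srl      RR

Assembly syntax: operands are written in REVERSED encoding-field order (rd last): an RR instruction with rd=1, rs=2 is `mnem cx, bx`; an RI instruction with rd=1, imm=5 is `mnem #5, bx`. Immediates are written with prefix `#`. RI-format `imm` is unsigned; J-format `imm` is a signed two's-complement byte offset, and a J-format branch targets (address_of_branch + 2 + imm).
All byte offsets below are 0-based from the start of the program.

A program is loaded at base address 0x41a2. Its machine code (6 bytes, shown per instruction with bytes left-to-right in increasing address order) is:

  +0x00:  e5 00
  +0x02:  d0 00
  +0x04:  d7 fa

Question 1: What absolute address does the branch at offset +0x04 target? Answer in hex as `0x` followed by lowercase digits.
0x41a2

+0x04: d7 fa ⇒ word 0xd7fa (big)
  op=0xd7fa>>11=0x1a ⇒ jz (J)
  imm@[10:0]=0x7fa (s11→-6) ⇒ #-6
  target = base 0x41a2 + off 0x04 + 2 + imm -6 = 0x41a2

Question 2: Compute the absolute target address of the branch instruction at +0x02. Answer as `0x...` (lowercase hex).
@+02  big-endian(d0 00) = 0xd000
  opcode bits[15:11]=0x1a: jz/J
  imm: (w>>0)&0x7ff=0x0 → #0
  target = base 0x41a2 + off 0x02 + 2 + imm 0 = 0x41a6

0x41a6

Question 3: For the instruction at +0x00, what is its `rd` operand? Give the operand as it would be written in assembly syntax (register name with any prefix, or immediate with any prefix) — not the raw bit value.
di

+0x00: e5 00 ⇒ word 0xe500 (big)
  top 5b → 0x1c → pop [R]
  rd: (w>>8)&0x7=0x5 → di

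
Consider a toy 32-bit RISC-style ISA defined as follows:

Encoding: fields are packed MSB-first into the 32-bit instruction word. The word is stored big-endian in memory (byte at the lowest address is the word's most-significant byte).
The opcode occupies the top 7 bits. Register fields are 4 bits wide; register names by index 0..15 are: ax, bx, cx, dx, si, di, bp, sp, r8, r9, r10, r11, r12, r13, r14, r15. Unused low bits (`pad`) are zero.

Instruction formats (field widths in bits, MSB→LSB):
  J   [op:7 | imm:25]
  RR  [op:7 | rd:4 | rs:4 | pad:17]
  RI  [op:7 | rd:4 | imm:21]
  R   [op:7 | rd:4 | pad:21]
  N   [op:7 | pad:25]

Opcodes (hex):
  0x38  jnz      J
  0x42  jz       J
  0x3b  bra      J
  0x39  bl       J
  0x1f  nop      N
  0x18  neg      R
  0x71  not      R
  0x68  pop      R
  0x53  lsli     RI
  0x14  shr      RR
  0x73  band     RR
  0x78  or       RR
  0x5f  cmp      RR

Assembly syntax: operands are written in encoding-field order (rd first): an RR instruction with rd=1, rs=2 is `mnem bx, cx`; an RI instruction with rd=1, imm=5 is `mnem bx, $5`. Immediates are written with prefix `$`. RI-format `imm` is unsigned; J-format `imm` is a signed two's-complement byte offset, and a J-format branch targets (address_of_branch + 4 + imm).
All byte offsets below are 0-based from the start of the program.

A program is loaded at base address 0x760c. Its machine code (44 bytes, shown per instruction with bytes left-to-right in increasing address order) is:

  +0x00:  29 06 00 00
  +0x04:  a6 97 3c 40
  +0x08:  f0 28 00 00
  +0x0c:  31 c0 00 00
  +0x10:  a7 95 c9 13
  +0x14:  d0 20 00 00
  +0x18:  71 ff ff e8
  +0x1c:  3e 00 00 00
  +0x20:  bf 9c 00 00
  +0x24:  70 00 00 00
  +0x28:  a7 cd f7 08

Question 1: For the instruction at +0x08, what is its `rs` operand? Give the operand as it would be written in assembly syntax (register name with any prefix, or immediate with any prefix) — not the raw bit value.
si

[08] f0 28 00 00 → 0xf0280000
  top 7b → 0x78 → or [RR]
  rd@[24:21]=0x1 ⇒ bx
  rs@[20:17]=0x4 ⇒ si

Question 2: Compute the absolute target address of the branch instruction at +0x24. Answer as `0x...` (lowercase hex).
0x7634

[24] 70 00 00 00 → 0x70000000
  opcode bits[31:25]=0x38: jnz/J
  [24:0] imm=0 = $0
  target = base 0x760c + off 0x24 + 4 + imm 0 = 0x7634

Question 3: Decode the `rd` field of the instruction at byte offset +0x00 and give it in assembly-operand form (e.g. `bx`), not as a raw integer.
@+00  big-endian(29 06 00 00) = 0x29060000
  top 7b → 0x14 → shr [RR]
  [24:21] rd=8 = r8
  [20:17] rs=3 = dx

r8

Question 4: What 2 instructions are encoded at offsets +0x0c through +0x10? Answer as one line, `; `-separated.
neg r14; lsli r12, $1427731

+0x0c: 31 c0 00 00 ⇒ word 0x31c00000 (big)
  top 7b → 0x18 → neg [R]
  rd@[24:21]=0xe ⇒ r14
+0x10: a7 95 c9 13 ⇒ word 0xa795c913 (big)
  top 7b → 0x53 → lsli [RI]
  rd@[24:21]=0xc ⇒ r12
  imm@[20:0]=0x15c913 ⇒ $1427731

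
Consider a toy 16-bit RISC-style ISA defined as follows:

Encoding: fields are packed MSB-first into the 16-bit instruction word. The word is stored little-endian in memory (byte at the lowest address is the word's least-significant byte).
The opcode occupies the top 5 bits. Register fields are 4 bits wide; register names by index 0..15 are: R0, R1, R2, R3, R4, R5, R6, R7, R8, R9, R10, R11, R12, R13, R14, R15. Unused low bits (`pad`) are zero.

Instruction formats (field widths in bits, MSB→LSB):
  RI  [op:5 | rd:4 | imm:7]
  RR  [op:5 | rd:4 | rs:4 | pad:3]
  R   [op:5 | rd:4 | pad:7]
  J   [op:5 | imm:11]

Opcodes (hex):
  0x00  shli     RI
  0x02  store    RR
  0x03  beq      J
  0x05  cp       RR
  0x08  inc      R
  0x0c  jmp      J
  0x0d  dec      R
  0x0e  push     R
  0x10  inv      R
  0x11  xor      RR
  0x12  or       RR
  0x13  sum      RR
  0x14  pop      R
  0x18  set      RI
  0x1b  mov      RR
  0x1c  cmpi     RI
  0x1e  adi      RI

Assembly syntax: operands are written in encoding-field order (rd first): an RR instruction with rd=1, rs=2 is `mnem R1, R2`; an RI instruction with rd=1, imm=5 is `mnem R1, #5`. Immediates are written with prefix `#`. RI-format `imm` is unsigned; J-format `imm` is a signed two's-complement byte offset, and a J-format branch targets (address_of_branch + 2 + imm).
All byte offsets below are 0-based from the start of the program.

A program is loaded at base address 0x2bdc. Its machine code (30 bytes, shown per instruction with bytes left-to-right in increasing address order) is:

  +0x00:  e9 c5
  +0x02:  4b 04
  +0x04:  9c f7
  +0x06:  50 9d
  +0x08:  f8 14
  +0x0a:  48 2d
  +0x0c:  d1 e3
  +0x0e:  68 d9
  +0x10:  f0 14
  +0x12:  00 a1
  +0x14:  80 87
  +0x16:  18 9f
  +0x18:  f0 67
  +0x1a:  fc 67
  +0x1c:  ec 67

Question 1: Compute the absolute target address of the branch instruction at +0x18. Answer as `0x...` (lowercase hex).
[18] f0 67 → 0x67f0
  top 5b → 0xc → jmp [J]
  imm: (w>>0)&0x7ff=0x7f0 (s11→-16) → #-16
  target = base 0x2bdc + off 0x18 + 2 + imm -16 = 0x2be6

0x2be6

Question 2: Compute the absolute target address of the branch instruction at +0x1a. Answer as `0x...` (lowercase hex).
[1a] fc 67 → 0x67fc
  top 5b → 0xc → jmp [J]
  imm@[10:0]=0x7fc (s11→-4) ⇒ #-4
  target = base 0x2bdc + off 0x1a + 2 + imm -4 = 0x2bf4

0x2bf4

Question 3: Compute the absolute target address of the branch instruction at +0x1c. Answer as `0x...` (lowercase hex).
0x2be6

[1c] ec 67 → 0x67ec
  top 5b → 0xc → jmp [J]
  imm@[10:0]=0x7ec (s11→-20) ⇒ #-20
  target = base 0x2bdc + off 0x1c + 2 + imm -20 = 0x2be6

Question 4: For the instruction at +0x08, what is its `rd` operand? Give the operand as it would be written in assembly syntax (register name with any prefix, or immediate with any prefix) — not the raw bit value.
@+08  little-endian(f8 14) = 0x14f8
  op=0x14f8>>11=0x2 ⇒ store (RR)
  [10:7] rd=9 = R9
  [6:3] rs=15 = R15

R9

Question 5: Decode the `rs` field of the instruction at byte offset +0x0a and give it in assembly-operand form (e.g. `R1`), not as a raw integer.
@+0a  little-endian(48 2d) = 0x2d48
  op=0x2d48>>11=0x5 ⇒ cp (RR)
  [10:7] rd=10 = R10
  [6:3] rs=9 = R9

R9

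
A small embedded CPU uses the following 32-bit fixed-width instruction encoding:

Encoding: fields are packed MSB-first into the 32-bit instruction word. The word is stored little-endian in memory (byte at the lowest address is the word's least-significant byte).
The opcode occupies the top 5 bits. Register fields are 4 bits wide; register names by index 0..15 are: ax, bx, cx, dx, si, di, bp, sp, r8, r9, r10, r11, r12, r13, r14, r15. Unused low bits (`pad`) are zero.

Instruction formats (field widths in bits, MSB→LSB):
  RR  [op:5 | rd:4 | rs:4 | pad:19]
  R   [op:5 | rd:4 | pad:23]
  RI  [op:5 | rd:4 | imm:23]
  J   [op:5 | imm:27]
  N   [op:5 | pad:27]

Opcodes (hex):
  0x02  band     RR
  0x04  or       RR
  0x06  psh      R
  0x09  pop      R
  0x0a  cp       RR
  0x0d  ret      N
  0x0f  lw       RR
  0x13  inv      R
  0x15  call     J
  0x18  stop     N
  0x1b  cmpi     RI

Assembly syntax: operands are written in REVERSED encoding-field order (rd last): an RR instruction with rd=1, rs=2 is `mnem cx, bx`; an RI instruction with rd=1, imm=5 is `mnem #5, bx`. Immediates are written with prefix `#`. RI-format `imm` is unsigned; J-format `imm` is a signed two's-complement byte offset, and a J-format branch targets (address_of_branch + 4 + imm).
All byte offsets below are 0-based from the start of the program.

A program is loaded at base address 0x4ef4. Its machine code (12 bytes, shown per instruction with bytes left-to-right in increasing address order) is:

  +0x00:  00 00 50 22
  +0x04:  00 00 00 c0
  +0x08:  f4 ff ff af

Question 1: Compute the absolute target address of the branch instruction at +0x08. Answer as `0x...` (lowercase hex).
@+08  little-endian(f4 ff ff af) = 0xaffffff4
  opcode bits[31:27]=0x15: call/J
  imm: (w>>0)&0x7ffffff=0x7fffff4 (s27→-12) → #-12
  target = base 0x4ef4 + off 0x08 + 4 + imm -12 = 0x4ef4

0x4ef4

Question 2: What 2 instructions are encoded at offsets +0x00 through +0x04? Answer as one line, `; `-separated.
@+00  little-endian(00 00 50 22) = 0x22500000
  op=0x22500000>>27=0x4 ⇒ or (RR)
  rd: (w>>23)&0xf=0x4 → si
  rs: (w>>19)&0xf=0xa → r10
@+04  little-endian(00 00 00 c0) = 0xc0000000
  op=0xc0000000>>27=0x18 ⇒ stop (N)

or r10, si; stop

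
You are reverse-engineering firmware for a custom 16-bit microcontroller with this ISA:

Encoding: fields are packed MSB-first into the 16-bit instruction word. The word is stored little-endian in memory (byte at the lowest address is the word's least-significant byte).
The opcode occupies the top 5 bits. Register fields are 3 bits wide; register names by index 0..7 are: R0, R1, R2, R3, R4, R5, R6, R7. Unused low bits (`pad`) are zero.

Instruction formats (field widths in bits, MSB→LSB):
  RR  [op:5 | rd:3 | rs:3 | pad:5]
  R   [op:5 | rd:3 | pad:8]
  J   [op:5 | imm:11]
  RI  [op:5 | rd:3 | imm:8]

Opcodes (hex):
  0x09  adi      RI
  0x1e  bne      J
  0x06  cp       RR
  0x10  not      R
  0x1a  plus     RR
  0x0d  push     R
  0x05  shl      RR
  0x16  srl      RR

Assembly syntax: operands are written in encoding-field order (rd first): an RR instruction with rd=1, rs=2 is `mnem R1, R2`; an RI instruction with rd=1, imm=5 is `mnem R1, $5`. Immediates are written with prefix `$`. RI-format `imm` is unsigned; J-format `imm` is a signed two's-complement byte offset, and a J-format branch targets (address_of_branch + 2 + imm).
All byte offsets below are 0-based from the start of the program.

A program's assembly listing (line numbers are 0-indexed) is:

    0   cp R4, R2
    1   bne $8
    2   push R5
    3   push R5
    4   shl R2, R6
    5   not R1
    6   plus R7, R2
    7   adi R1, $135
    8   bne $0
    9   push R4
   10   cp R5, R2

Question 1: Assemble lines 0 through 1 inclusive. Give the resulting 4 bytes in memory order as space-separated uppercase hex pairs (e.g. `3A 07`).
40 34 08 F0

0. cp fields op=0x6:5|rd=4:3|rs=2:3|pad=0:5 → word 3440h → 40 34
1. bne fields op=0x1e:5|imm=8:11 → word f008h → 08 f0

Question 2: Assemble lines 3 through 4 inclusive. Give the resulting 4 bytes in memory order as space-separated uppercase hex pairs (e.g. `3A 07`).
L3: push op=0xd:5|rd=5:3|pad=0:8 ⇒ 0x6d00 ⇒ little 00 6d
L4: shl op=0x5:5|rd=2:3|rs=6:3|pad=0:5 ⇒ 0x2ac0 ⇒ little c0 2a

00 6D C0 2A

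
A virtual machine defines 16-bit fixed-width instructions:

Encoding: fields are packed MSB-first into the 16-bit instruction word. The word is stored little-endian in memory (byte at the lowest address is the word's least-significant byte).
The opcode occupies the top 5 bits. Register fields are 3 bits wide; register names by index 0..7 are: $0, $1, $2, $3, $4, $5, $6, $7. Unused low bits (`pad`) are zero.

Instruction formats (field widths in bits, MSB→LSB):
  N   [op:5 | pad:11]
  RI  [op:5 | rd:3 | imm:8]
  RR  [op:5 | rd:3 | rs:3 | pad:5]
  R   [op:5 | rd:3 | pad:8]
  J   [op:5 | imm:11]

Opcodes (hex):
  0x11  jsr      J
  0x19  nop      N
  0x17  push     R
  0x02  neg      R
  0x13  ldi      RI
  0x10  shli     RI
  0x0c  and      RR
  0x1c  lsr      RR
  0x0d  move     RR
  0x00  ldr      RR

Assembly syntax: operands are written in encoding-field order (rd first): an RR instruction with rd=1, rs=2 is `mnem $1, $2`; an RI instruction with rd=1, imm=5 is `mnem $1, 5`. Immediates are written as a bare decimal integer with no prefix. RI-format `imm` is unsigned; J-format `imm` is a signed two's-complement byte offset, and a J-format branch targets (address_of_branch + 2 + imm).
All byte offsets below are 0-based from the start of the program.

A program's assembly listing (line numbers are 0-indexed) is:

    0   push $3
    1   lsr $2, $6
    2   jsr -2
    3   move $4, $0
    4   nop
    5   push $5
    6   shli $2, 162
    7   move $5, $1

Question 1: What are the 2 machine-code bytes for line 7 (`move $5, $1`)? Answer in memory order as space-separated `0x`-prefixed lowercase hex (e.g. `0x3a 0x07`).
0x20 0x6d

7. move fields op=0xd:5|rd=5:3|rs=1:3|pad=0:5 → word 6d20h → 20 6d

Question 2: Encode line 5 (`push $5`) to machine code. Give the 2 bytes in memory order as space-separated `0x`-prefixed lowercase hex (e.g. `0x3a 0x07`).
line 5 (push): pack op=0x17:5|rd=5:3|pad=0:8 = 0xbd00; little→ 00 bd

0x00 0xbd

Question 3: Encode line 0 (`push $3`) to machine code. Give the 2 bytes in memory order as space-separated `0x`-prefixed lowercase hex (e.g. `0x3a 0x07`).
0. push fields op=0x17:5|rd=3:3|pad=0:8 → word bb00h → 00 bb

0x00 0xbb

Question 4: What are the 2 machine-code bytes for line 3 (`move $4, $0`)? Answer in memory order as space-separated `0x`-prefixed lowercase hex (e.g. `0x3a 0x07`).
0x00 0x6c

L3: move op=0xd:5|rd=4:3|rs=0:3|pad=0:5 ⇒ 0x6c00 ⇒ little 00 6c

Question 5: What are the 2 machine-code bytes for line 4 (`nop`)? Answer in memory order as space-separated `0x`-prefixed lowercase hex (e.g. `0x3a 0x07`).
0x00 0xc8

4. nop fields op=0x19:5|pad=0:11 → word c800h → 00 c8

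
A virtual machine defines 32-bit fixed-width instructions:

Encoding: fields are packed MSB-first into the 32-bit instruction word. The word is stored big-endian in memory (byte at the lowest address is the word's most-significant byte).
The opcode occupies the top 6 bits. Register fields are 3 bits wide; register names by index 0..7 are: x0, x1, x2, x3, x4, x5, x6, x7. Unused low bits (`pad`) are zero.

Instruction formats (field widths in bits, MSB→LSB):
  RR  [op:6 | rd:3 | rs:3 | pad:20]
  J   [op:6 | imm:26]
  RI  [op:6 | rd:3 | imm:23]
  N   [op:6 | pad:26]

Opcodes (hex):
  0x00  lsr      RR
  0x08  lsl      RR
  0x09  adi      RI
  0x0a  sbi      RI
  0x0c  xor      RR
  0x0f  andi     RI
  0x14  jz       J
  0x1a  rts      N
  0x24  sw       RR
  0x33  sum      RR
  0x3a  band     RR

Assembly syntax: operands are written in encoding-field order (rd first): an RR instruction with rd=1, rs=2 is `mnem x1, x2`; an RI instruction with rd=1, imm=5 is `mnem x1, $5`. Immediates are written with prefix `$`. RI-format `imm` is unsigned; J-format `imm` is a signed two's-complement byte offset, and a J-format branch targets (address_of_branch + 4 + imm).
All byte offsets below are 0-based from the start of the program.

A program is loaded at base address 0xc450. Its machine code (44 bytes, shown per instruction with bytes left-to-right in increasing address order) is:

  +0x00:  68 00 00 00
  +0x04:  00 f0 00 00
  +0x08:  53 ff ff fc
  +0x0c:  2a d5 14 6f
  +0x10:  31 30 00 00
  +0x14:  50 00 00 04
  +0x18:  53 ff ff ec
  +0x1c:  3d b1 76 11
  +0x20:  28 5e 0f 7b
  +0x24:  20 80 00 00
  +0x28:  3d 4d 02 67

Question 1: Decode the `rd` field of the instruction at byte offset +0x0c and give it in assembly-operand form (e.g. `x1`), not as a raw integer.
off 0x0c: read 2a d5 14 6f as big → 0x2ad5146f
  top 6b → 0xa → sbi [RI]
  rd: (w>>23)&0x7=0x5 → x5
  imm: (w>>0)&0x7fffff=0x55146f → $5575791

x5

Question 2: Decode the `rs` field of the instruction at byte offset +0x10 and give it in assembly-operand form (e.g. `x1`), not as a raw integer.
x3

@+10  big-endian(31 30 00 00) = 0x31300000
  op=0x31300000>>26=0xc ⇒ xor (RR)
  rd: (w>>23)&0x7=0x2 → x2
  rs: (w>>20)&0x7=0x3 → x3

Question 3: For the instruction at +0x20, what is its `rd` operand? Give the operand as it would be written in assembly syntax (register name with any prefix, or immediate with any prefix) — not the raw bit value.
[20] 28 5e 0f 7b → 0x285e0f7b
  opcode bits[31:26]=0xa: sbi/RI
  rd@[25:23]=0x0 ⇒ x0
  imm@[22:0]=0x5e0f7b ⇒ $6164347

x0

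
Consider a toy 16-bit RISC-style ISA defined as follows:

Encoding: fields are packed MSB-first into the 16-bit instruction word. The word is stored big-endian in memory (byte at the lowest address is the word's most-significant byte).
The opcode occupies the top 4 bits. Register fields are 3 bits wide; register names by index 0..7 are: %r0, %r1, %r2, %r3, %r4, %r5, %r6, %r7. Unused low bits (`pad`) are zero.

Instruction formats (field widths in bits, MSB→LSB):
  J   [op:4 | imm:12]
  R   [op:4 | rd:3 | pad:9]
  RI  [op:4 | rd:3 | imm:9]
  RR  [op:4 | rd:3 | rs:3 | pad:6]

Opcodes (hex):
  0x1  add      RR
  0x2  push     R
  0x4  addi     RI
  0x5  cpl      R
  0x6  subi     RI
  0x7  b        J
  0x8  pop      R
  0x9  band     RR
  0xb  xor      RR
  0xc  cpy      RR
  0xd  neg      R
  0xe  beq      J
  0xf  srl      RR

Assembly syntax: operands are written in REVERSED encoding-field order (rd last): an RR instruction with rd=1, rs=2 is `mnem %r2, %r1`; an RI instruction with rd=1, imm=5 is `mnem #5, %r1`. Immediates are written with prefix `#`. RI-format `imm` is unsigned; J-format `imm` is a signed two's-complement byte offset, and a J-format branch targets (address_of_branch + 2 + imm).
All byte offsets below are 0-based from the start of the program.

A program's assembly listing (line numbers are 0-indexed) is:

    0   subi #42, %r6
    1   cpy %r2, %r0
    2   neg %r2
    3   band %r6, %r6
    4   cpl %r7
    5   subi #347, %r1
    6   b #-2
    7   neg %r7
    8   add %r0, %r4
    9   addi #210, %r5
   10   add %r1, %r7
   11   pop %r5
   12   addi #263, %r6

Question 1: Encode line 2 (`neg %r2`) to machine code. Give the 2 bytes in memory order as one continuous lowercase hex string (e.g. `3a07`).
d400

2. neg fields op=0xd:4|rd=2:3|pad=0:9 → word d400h → d4 00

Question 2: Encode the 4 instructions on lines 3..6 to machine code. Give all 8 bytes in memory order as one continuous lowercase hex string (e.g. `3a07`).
3. band fields op=0x9:4|rd=6:3|rs=6:3|pad=0:6 → word 9d80h → 9d 80
4. cpl fields op=0x5:4|rd=7:3|pad=0:9 → word 5e00h → 5e 00
5. subi fields op=0x6:4|rd=1:3|imm=347:9 → word 635bh → 63 5b
6. b fields op=0x7:4|imm=-2:12 → word 7ffeh → 7f fe

9d805e00635b7ffe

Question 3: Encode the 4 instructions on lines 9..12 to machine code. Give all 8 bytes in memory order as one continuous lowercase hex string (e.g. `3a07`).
line 9 (addi): pack op=0x4:4|rd=5:3|imm=210:9 = 0x4ad2; big→ 4a d2
line 10 (add): pack op=0x1:4|rd=7:3|rs=1:3|pad=0:6 = 0x1e40; big→ 1e 40
line 11 (pop): pack op=0x8:4|rd=5:3|pad=0:9 = 0x8a00; big→ 8a 00
line 12 (addi): pack op=0x4:4|rd=6:3|imm=263:9 = 0x4d07; big→ 4d 07

4ad21e408a004d07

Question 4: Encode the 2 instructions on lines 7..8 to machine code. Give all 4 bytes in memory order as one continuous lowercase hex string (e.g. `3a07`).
de001800

7. neg fields op=0xd:4|rd=7:3|pad=0:9 → word de00h → de 00
8. add fields op=0x1:4|rd=4:3|rs=0:3|pad=0:6 → word 1800h → 18 00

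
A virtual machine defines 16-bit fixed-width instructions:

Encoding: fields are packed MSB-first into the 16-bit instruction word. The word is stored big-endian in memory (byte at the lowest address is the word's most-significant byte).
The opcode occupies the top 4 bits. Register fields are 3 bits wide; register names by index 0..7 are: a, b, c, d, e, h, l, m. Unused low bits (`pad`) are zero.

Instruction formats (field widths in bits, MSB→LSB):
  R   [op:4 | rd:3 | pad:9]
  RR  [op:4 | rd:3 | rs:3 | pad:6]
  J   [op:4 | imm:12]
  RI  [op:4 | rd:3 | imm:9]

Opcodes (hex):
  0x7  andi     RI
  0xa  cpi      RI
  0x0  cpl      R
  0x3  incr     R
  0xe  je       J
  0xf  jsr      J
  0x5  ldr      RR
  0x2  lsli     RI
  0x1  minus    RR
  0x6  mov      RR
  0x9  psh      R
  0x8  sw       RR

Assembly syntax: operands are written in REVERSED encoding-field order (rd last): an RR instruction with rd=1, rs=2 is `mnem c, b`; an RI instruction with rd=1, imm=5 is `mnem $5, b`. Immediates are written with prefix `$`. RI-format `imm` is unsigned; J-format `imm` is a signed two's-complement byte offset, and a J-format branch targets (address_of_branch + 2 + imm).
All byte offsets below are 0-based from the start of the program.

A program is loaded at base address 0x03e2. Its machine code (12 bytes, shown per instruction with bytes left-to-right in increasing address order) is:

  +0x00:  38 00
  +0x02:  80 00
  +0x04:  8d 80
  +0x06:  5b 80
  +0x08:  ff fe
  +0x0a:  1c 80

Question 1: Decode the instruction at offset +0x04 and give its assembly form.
sw l, l

@+04  big-endian(8d 80) = 0x8d80
  top 4b → 0x8 → sw [RR]
  rd: (w>>9)&0x7=0x6 → l
  rs: (w>>6)&0x7=0x6 → l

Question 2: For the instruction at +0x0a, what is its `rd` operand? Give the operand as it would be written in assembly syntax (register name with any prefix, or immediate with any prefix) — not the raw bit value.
[0a] 1c 80 → 0x1c80
  top 4b → 0x1 → minus [RR]
  rd@[11:9]=0x6 ⇒ l
  rs@[8:6]=0x2 ⇒ c

l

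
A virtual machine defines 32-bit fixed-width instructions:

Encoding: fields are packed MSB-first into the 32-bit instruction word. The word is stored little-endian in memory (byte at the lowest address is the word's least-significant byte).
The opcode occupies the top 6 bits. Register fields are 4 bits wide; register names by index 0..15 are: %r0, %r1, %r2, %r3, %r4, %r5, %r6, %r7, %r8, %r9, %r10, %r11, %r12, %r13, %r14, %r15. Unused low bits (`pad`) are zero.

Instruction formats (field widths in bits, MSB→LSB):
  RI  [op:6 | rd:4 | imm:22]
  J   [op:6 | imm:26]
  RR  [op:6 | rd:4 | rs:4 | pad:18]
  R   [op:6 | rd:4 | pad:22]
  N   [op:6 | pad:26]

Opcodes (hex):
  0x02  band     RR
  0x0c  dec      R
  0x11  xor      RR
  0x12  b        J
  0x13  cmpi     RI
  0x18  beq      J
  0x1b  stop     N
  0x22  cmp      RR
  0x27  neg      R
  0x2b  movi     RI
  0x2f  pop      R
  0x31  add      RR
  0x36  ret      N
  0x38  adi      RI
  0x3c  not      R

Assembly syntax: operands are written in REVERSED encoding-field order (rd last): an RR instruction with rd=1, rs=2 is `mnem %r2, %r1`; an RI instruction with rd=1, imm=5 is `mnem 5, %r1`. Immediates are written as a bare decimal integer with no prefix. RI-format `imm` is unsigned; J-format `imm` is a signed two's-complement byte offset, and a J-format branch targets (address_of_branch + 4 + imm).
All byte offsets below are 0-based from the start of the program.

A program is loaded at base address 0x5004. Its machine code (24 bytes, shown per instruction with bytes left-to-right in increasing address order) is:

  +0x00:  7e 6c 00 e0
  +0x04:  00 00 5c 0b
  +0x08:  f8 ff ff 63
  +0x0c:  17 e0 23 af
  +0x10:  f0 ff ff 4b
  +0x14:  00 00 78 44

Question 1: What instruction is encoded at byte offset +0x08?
beq -8

off 0x08: read f8 ff ff 63 as little → 0x63fffff8
  opcode bits[31:26]=0x18: beq/J
  imm: (w>>0)&0x3ffffff=0x3fffff8 (s26→-8) → -8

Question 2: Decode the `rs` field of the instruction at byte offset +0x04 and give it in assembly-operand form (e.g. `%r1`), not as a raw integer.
off 0x04: read 00 00 5c 0b as little → 0x0b5c0000
  top 6b → 0x2 → band [RR]
  rd@[25:22]=0xd ⇒ %r13
  rs@[21:18]=0x7 ⇒ %r7

%r7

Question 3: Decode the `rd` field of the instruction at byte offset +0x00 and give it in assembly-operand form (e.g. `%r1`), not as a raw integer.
%r0

+0x00: 7e 6c 00 e0 ⇒ word 0xe0006c7e (little)
  op=0xe0006c7e>>26=0x38 ⇒ adi (RI)
  rd: (w>>22)&0xf=0x0 → %r0
  imm: (w>>0)&0x3fffff=0x6c7e → 27774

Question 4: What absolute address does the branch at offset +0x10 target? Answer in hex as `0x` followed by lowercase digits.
0x5008

[10] f0 ff ff 4b → 0x4bfffff0
  op=0x4bfffff0>>26=0x12 ⇒ b (J)
  imm: (w>>0)&0x3ffffff=0x3fffff0 (s26→-16) → -16
  target = base 0x5004 + off 0x10 + 4 + imm -16 = 0x5008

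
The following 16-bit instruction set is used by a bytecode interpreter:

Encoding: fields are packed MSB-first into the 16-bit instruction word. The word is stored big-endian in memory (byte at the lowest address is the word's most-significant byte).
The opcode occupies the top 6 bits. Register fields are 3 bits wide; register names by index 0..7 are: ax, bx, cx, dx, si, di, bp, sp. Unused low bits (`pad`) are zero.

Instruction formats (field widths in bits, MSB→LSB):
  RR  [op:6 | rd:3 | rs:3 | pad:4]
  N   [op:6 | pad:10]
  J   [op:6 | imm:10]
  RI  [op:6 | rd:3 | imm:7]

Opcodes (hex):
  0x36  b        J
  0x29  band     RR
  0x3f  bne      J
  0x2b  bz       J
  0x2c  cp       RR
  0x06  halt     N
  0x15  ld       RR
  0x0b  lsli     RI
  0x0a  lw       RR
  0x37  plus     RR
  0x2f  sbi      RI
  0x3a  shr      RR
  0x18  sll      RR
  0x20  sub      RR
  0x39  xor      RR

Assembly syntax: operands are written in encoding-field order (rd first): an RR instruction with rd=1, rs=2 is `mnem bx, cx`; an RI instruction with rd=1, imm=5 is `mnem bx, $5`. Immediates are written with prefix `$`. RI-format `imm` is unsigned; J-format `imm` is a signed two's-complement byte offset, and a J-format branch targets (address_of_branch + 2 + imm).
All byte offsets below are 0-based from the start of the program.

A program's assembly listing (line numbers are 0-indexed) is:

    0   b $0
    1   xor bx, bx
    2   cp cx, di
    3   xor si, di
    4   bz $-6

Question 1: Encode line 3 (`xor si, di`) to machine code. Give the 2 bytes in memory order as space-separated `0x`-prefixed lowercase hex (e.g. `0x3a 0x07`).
0xe6 0x50

3. xor fields op=0x39:6|rd=4:3|rs=5:3|pad=0:4 → word e650h → e6 50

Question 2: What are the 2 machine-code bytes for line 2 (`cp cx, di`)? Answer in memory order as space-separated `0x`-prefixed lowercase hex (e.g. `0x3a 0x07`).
line 2 (cp): pack op=0x2c:6|rd=2:3|rs=5:3|pad=0:4 = 0xb150; big→ b1 50

0xb1 0x50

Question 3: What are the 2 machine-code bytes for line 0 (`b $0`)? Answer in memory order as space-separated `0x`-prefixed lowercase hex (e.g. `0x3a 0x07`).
0xd8 0x00

0. b fields op=0x36:6|imm=0:10 → word d800h → d8 00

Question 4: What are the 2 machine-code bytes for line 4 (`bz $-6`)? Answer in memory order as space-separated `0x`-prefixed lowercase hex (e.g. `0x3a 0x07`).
0xaf 0xfa

4. bz fields op=0x2b:6|imm=-6:10 → word affah → af fa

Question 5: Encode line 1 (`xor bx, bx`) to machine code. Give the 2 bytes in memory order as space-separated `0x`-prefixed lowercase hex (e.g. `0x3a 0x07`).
0xe4 0x90

L1: xor op=0x39:6|rd=1:3|rs=1:3|pad=0:4 ⇒ 0xe490 ⇒ big e4 90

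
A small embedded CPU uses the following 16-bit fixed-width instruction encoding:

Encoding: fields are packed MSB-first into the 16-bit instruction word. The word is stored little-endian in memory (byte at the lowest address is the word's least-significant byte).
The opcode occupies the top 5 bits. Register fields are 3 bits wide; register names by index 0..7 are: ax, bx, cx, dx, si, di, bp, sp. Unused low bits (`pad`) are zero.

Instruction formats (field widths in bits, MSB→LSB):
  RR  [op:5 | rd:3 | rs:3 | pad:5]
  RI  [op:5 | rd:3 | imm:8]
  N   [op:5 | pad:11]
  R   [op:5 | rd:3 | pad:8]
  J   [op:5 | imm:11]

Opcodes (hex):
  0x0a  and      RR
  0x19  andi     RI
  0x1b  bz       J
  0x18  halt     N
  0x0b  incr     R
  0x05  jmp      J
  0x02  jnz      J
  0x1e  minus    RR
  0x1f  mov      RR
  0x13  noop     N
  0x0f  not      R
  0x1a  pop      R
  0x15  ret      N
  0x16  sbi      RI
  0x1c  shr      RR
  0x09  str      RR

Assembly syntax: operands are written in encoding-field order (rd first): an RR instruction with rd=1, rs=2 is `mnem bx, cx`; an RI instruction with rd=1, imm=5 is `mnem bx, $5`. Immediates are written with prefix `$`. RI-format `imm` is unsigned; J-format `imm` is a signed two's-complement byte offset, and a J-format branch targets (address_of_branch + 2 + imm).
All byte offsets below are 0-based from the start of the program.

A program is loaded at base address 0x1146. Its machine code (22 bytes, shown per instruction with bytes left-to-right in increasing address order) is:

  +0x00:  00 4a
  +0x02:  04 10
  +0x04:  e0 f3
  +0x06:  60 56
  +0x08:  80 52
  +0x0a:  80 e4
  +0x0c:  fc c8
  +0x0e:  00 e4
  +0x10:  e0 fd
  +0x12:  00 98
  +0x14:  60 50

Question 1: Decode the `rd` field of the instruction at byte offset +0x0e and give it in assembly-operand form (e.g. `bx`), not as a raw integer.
si

[0e] 00 e4 → 0xe400
  opcode bits[15:11]=0x1c: shr/RR
  [10:8] rd=4 = si
  [7:5] rs=0 = ax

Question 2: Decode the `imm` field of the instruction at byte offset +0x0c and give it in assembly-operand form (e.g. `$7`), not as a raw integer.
+0x0c: fc c8 ⇒ word 0xc8fc (little)
  op=0xc8fc>>11=0x19 ⇒ andi (RI)
  rd: (w>>8)&0x7=0x0 → ax
  imm: (w>>0)&0xff=0xfc → $252

$252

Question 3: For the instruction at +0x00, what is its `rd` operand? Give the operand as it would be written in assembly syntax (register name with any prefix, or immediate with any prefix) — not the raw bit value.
off 0x00: read 00 4a as little → 0x4a00
  op=0x4a00>>11=0x9 ⇒ str (RR)
  rd: (w>>8)&0x7=0x2 → cx
  rs: (w>>5)&0x7=0x0 → ax

cx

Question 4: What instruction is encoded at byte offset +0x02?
jnz $4

@+02  little-endian(04 10) = 0x1004
  opcode bits[15:11]=0x2: jnz/J
  imm@[10:0]=0x4 ⇒ $4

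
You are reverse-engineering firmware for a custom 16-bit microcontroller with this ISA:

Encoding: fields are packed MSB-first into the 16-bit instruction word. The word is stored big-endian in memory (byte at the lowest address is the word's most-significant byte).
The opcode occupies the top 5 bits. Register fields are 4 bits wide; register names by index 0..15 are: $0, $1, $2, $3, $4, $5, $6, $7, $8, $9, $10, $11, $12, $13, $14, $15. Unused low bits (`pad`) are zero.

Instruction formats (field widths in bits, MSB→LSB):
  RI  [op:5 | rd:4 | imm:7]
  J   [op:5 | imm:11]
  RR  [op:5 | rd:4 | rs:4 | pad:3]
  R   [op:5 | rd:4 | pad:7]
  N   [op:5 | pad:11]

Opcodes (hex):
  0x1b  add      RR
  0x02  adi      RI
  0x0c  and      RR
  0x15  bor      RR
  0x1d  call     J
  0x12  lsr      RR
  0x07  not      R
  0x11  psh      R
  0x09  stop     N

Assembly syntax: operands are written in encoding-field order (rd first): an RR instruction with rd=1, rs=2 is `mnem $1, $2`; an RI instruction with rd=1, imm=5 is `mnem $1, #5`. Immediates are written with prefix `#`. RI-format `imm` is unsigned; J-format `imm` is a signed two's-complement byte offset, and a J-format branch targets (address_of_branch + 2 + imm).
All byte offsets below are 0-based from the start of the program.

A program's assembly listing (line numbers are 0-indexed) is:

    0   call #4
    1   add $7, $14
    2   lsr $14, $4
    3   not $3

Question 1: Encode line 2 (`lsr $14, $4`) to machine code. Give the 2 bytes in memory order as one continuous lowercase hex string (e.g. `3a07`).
2. lsr fields op=0x12:5|rd=14:4|rs=4:4|pad=0:3 → word 9720h → 97 20

9720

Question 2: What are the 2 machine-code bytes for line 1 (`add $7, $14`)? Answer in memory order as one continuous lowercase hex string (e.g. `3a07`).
1. add fields op=0x1b:5|rd=7:4|rs=14:4|pad=0:3 → word dbf0h → db f0

dbf0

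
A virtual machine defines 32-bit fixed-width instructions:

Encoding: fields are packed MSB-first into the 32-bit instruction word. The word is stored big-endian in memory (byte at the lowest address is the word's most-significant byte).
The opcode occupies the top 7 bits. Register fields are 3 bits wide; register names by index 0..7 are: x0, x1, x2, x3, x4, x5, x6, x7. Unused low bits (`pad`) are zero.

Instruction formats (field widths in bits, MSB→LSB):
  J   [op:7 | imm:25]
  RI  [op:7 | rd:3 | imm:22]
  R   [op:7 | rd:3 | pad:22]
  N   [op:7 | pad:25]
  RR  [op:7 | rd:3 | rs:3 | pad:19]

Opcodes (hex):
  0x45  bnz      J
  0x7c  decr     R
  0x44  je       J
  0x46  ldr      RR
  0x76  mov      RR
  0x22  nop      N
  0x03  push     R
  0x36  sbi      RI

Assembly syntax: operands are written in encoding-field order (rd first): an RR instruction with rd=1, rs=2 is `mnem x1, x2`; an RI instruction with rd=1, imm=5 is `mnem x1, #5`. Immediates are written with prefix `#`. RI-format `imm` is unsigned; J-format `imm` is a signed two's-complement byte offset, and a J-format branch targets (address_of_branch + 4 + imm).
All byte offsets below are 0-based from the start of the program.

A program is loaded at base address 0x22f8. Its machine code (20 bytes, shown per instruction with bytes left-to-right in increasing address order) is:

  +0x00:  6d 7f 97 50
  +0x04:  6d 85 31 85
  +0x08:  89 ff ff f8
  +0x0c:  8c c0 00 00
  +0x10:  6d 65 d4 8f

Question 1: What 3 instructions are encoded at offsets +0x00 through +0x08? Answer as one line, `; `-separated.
off 0x00: read 6d 7f 97 50 as big → 0x6d7f9750
  top 7b → 0x36 → sbi [RI]
  [24:22] rd=5 = x5
  [21:0] imm=4167504 = #4167504
off 0x04: read 6d 85 31 85 as big → 0x6d853185
  top 7b → 0x36 → sbi [RI]
  [24:22] rd=6 = x6
  [21:0] imm=340357 = #340357
off 0x08: read 89 ff ff f8 as big → 0x89fffff8
  top 7b → 0x44 → je [J]
  [24:0] imm=33554424 (s25→-8) = #-8

sbi x5, #4167504; sbi x6, #340357; je #-8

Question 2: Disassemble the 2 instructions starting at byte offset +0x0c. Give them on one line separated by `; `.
[0c] 8c c0 00 00 → 0x8cc00000
  op=0x8cc00000>>25=0x46 ⇒ ldr (RR)
  [24:22] rd=3 = x3
  [21:19] rs=0 = x0
[10] 6d 65 d4 8f → 0x6d65d48f
  op=0x6d65d48f>>25=0x36 ⇒ sbi (RI)
  [24:22] rd=5 = x5
  [21:0] imm=2479247 = #2479247

ldr x3, x0; sbi x5, #2479247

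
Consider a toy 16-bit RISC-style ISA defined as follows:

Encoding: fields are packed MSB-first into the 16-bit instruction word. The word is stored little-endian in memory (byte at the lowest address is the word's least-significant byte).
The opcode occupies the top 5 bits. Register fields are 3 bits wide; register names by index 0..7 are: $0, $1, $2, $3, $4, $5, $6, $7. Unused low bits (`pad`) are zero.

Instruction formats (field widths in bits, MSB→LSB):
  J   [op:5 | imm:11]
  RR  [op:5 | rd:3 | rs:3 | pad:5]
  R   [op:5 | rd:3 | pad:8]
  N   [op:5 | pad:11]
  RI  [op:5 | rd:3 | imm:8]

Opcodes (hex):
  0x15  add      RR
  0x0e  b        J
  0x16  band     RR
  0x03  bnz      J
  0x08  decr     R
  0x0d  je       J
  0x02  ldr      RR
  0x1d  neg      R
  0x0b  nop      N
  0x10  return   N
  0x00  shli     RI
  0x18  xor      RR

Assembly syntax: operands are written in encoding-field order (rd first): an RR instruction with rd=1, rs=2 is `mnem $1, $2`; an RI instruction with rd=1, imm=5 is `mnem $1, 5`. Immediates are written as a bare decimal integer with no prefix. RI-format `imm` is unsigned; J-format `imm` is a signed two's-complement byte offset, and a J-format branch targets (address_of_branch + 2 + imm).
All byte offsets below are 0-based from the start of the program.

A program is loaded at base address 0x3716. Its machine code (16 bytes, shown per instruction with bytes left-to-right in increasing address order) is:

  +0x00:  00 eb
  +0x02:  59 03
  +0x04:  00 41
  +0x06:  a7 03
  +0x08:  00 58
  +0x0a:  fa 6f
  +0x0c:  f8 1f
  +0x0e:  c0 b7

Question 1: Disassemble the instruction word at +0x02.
off 0x02: read 59 03 as little → 0x0359
  top 5b → 0x0 → shli [RI]
  rd@[10:8]=0x3 ⇒ $3
  imm@[7:0]=0x59 ⇒ 89

shli $3, 89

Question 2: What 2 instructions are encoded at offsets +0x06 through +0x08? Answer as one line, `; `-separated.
shli $3, 167; nop

[06] a7 03 → 0x03a7
  opcode bits[15:11]=0x0: shli/RI
  rd: (w>>8)&0x7=0x3 → $3
  imm: (w>>0)&0xff=0xa7 → 167
[08] 00 58 → 0x5800
  opcode bits[15:11]=0xb: nop/N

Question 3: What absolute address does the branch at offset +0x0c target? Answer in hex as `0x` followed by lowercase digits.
0x371c

@+0c  little-endian(f8 1f) = 0x1ff8
  top 5b → 0x3 → bnz [J]
  imm@[10:0]=0x7f8 (s11→-8) ⇒ -8
  target = base 0x3716 + off 0x0c + 2 + imm -8 = 0x371c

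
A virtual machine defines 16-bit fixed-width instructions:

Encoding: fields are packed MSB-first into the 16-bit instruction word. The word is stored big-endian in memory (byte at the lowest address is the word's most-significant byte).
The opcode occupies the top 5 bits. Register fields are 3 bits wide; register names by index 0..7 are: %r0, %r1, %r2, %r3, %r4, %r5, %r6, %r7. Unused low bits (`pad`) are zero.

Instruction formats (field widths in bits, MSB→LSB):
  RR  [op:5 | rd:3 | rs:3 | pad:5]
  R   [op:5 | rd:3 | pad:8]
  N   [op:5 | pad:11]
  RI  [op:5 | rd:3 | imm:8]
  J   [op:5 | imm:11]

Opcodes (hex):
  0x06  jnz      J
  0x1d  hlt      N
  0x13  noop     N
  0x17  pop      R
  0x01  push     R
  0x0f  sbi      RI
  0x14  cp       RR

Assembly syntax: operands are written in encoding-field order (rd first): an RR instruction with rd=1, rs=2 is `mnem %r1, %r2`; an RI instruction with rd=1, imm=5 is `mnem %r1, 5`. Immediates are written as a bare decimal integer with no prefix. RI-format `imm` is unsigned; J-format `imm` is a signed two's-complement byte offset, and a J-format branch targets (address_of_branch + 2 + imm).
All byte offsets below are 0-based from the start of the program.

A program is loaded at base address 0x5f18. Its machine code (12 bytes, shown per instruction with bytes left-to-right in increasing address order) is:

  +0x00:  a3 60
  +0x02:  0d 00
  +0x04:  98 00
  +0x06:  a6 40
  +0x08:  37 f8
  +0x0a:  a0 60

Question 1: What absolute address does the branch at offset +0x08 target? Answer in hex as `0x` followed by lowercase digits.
[08] 37 f8 → 0x37f8
  top 5b → 0x6 → jnz [J]
  imm@[10:0]=0x7f8 (s11→-8) ⇒ -8
  target = base 0x5f18 + off 0x08 + 2 + imm -8 = 0x5f1a

0x5f1a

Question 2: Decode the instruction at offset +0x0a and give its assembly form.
cp %r0, %r3

+0x0a: a0 60 ⇒ word 0xa060 (big)
  op=0xa060>>11=0x14 ⇒ cp (RR)
  rd@[10:8]=0x0 ⇒ %r0
  rs@[7:5]=0x3 ⇒ %r3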